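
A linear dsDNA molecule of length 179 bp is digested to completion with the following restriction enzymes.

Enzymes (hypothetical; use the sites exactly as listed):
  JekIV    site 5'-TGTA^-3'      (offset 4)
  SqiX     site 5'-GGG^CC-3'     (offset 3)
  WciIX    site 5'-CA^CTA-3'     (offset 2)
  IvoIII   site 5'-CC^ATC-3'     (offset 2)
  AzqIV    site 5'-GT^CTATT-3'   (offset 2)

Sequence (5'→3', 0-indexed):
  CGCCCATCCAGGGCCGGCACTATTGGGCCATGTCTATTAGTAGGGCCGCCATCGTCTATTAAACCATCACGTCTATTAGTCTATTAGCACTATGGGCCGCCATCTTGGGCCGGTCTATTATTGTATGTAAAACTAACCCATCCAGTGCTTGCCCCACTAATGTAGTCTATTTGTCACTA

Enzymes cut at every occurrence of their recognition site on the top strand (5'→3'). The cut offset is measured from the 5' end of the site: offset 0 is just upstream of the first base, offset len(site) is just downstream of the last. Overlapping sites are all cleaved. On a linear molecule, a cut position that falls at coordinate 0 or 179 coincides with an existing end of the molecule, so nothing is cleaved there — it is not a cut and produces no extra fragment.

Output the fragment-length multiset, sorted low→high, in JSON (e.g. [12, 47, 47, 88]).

Per-enzyme occurrences:
  JekIV TGTA/4: at [121, 125, 160] ⇒ [125, 129, 164]
  SqiX GGGCC/3: at [10, 24, 42, 93, 106] ⇒ [13, 27, 45, 96, 109]
  WciIX CACTA/2: at [17, 87, 154, 174] ⇒ [19, 89, 156, 176]
  IvoIII CCATC/2: at [3, 48, 63, 99, 137] ⇒ [5, 50, 65, 101, 139]
  AzqIV GTCTATT/2: at [31, 53, 70, 78, 112, 164] ⇒ [33, 55, 72, 80, 114, 166]

All cut coordinates (distinct, sorted): [5, 13, 19, 27, 33, 45, 50, 55, 65, 72, 80, 89, 96, 101, 109, 114, 125, 129, 139, 156, 164, 166, 176]

Fragment lengths:
  [0,5): 5 bp
  [5,13): 8 bp
  [13,19): 6 bp
  [19,27): 8 bp
  [27,33): 6 bp
  [33,45): 12 bp
  [45,50): 5 bp
  [50,55): 5 bp
  [55,65): 10 bp
  [65,72): 7 bp
  [72,80): 8 bp
  [80,89): 9 bp
  [89,96): 7 bp
  [96,101): 5 bp
  [101,109): 8 bp
  [109,114): 5 bp
  [114,125): 11 bp
  [125,129): 4 bp
  [129,139): 10 bp
  [139,156): 17 bp
  [156,164): 8 bp
  [164,166): 2 bp
  [166,176): 10 bp
  [176,179): 3 bp

[2,3,4,5,5,5,5,5,6,6,7,7,8,8,8,8,8,9,10,10,10,11,12,17]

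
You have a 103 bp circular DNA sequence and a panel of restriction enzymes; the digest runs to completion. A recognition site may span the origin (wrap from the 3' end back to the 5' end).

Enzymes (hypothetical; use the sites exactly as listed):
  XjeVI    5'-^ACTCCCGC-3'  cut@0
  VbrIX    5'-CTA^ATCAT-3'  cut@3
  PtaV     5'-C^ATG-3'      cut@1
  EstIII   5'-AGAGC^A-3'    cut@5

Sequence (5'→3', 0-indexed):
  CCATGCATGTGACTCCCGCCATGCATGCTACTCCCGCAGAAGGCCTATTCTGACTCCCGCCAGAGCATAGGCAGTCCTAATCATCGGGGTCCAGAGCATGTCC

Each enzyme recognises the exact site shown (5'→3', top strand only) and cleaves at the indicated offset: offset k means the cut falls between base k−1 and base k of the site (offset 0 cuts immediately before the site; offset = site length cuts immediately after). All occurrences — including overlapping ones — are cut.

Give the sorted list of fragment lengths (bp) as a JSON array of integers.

Per-enzyme occurrences:
  XjeVI ACTCCCGC/0: at [11, 29, 52] ⇒ [11, 29, 52]
  VbrIX CTAATCAT/3: at [76] ⇒ [79]
  PtaV CATG/1: at [1, 5, 19, 23, 96] ⇒ [2, 6, 20, 24, 97]
  EstIII AGAGCA/5: at [61, 92] ⇒ [66, 97]

Pooled cuts: [2, 6, 11, 20, 24, 29, 52, 66, 79, 97]

Fragments:
  2→6: 4 bp
  6→11: 5 bp
  11→20: 9 bp
  20→24: 4 bp
  24→29: 5 bp
  29→52: 23 bp
  52→66: 14 bp
  66→79: 13 bp
  79→97: 18 bp
  97→2 (wrap): 103-97+2 = 8 bp

[4,4,5,5,8,9,13,14,18,23]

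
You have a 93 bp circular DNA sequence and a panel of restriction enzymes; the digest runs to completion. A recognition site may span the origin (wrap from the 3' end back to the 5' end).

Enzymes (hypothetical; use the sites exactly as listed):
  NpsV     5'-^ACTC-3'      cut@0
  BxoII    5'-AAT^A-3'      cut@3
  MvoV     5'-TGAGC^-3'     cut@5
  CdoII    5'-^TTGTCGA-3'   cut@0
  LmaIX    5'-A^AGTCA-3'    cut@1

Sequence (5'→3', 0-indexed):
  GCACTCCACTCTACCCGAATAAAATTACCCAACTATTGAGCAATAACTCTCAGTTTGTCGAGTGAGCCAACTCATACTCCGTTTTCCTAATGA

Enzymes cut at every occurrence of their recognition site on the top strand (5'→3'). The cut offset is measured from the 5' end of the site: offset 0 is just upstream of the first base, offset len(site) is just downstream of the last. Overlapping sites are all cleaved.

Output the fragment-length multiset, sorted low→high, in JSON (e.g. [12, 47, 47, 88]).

[1,2,3,5,6,9,13,13,20,21]

Scan for sites:
  NpsV (ACTC, off=0): starts [2, 7, 45, 69, 75] → cuts [2, 7, 45, 69, 75]
  BxoII (AATA, off=3): starts [17, 41] → cuts [20, 44]
  MvoV (TGAGC, off=5): starts [36, 62, 90] → cuts [2, 41, 67]
  CdoII (TTGTCGA, off=0): starts [54] → cuts [54]
  LmaIX (AAGTCA, off=1): no sites

Pooled cuts: [2, 7, 20, 41, 44, 45, 54, 67, 69, 75]

Fragment lengths:
  2→7: 5 bp
  7→20: 13 bp
  20→41: 21 bp
  41→44: 3 bp
  44→45: 1 bp
  45→54: 9 bp
  54→67: 13 bp
  67→69: 2 bp
  69→75: 6 bp
  75→2 (wrap): 93-75+2 = 20 bp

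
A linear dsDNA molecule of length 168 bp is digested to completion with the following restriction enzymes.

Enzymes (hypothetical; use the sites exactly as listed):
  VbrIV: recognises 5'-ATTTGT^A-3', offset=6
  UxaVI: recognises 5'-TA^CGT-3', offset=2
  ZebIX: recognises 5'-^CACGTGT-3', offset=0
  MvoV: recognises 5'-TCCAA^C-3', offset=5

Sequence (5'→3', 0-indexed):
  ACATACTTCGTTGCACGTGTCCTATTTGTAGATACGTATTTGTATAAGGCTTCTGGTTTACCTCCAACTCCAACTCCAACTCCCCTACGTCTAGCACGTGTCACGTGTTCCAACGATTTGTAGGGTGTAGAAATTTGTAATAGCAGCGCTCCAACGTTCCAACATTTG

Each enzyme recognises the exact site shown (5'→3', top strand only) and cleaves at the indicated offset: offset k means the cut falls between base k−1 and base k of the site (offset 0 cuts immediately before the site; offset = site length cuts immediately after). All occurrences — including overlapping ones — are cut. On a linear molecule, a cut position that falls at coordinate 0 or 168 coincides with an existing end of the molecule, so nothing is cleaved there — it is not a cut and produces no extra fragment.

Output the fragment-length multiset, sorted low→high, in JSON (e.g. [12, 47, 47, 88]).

Site scan:
  VbrIV ATTTGTA/6: at [23, 37, 115, 132] ⇒ [29, 43, 121, 138]
  UxaVI TACGT/2: at [32, 85] ⇒ [34, 87]
  ZebIX CACGTGT/0: at [13, 94, 101] ⇒ [13, 94, 101]
  MvoV TCCAAC/5: at [62, 68, 74, 108, 149, 157] ⇒ [67, 73, 79, 113, 154, 162]

All cut coordinates (distinct, sorted): [13, 29, 34, 43, 67, 73, 79, 87, 94, 101, 113, 121, 138, 154, 162]

Fragments:
  [0,13): 13 bp
  [13,29): 16 bp
  [29,34): 5 bp
  [34,43): 9 bp
  [43,67): 24 bp
  [67,73): 6 bp
  [73,79): 6 bp
  [79,87): 8 bp
  [87,94): 7 bp
  [94,101): 7 bp
  [101,113): 12 bp
  [113,121): 8 bp
  [121,138): 17 bp
  [138,154): 16 bp
  [154,162): 8 bp
  [162,168): 6 bp

[5,6,6,6,7,7,8,8,8,9,12,13,16,16,17,24]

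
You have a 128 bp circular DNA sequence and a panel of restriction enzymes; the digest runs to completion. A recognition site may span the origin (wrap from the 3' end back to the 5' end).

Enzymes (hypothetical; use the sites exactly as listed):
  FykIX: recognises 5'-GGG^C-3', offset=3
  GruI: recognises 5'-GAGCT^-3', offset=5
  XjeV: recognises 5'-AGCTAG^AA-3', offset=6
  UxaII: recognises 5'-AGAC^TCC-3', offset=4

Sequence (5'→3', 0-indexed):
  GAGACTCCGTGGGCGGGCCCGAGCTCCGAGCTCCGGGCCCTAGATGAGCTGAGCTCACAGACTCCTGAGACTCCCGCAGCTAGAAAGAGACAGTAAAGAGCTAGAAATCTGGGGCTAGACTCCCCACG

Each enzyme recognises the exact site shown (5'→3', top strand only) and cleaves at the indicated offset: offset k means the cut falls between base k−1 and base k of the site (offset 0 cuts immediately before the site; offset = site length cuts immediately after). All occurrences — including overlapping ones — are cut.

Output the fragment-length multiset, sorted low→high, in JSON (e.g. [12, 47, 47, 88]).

Site scan:
  FykIX GGGC/3: at [10, 14, 34, 111] ⇒ [13, 17, 37, 114]
  GruI GAGCT/5: at [20, 27, 45, 50, 97] ⇒ [25, 32, 50, 55, 102]
  XjeV AGCTAGAA/6: at [77, 98] ⇒ [83, 104]
  UxaII AGACTCC/4: at [1, 58, 67, 116] ⇒ [5, 62, 71, 120]

All cut coordinates (distinct, sorted): [5, 13, 17, 25, 32, 37, 50, 55, 62, 71, 83, 102, 104, 114, 120]

Fragments:
  5→13: 8 bp
  13→17: 4 bp
  17→25: 8 bp
  25→32: 7 bp
  32→37: 5 bp
  37→50: 13 bp
  50→55: 5 bp
  55→62: 7 bp
  62→71: 9 bp
  71→83: 12 bp
  83→102: 19 bp
  102→104: 2 bp
  104→114: 10 bp
  114→120: 6 bp
  120→5 (wrap): 128-120+5 = 13 bp

[2,4,5,5,6,7,7,8,8,9,10,12,13,13,19]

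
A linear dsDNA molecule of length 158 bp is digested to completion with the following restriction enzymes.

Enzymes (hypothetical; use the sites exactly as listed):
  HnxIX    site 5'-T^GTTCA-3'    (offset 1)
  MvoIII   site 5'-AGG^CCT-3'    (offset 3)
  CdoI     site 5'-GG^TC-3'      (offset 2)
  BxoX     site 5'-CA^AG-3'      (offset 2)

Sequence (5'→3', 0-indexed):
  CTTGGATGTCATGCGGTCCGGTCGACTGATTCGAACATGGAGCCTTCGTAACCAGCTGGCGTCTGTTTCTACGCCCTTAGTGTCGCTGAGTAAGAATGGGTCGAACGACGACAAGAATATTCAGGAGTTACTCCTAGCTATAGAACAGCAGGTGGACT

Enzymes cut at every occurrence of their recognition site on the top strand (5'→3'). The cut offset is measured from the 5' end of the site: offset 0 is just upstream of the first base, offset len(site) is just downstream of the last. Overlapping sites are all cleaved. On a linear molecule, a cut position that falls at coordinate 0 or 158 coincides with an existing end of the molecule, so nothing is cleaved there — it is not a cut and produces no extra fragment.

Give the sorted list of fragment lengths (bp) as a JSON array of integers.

[5,13,16,45,79]

Per-enzyme occurrences:
  HnxIX (TGTTCA, off=1): no sites
  MvoIII (AGGCCT, off=3): no sites
  CdoI GGTC/2: at [14, 19, 98] ⇒ [16, 21, 100]
  BxoX CAAG/2: at [111] ⇒ [113]

All cut coordinates (distinct, sorted): [16, 21, 100, 113]

Fragment lengths:
  [0,16): 16 bp
  [16,21): 5 bp
  [21,100): 79 bp
  [100,113): 13 bp
  [113,158): 45 bp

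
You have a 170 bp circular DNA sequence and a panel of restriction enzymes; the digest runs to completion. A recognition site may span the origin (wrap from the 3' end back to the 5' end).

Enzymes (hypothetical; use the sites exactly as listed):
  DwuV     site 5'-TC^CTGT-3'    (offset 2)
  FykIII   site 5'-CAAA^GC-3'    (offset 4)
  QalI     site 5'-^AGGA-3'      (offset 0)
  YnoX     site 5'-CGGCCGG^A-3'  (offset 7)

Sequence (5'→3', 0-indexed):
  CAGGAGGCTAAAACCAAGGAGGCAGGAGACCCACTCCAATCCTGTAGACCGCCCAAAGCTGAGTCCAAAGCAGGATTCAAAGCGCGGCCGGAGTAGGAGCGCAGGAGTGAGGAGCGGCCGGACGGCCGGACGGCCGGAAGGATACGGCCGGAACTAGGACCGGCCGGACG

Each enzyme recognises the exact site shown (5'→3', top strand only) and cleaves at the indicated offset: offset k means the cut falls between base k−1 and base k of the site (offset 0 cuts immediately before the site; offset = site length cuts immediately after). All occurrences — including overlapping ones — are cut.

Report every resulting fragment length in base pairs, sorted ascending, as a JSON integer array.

Scan for sites:
  DwuV (TCCTGT, off=2): starts [39] → cuts [41]
  FykIII (CAAAGC, off=4): starts [53, 65, 77] → cuts [57, 69, 81]
  QalI (AGGA, off=0): starts [1, 16, 23, 71, 94, 102, 109, 138, 155] → cuts [1, 16, 23, 71, 94, 102, 109, 138, 155]
  YnoX (CGGCCGGA, off=7): starts [84, 114, 122, 130, 144, 160] → cuts [91, 121, 129, 137, 151, 167]

Pooled cuts: [1, 16, 23, 41, 57, 69, 71, 81, 91, 94, 102, 109, 121, 129, 137, 138, 151, 155, 167]

Fragment lengths:
  1→16: 15 bp
  16→23: 7 bp
  23→41: 18 bp
  41→57: 16 bp
  57→69: 12 bp
  69→71: 2 bp
  71→81: 10 bp
  81→91: 10 bp
  91→94: 3 bp
  94→102: 8 bp
  102→109: 7 bp
  109→121: 12 bp
  121→129: 8 bp
  129→137: 8 bp
  137→138: 1 bp
  138→151: 13 bp
  151→155: 4 bp
  155→167: 12 bp
  167→1 (wrap): 170-167+1 = 4 bp

[1,2,3,4,4,7,7,8,8,8,10,10,12,12,12,13,15,16,18]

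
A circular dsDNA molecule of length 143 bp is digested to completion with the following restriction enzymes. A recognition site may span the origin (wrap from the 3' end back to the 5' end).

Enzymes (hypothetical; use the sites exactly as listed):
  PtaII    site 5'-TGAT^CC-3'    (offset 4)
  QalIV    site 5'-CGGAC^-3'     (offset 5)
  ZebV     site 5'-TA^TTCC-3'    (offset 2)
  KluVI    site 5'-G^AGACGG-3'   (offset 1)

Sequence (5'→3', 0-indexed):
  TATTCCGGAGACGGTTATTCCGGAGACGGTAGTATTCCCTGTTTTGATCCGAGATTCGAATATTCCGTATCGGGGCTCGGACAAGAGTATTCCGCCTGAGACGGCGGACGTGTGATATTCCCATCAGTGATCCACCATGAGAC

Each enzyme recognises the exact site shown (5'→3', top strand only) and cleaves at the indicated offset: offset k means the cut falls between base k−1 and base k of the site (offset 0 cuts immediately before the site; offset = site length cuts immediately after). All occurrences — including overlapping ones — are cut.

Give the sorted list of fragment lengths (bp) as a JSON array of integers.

Per-enzyme occurrences:
  PtaII (TGATCC, off=4): starts [44, 127] → cuts [48, 131]
  QalIV (CGGAC, off=5): starts [77, 104] → cuts [82, 109]
  ZebV (TATTCC, off=2): starts [0, 15, 32, 60, 87, 115] → cuts [2, 17, 34, 62, 89, 117]
  KluVI (GAGACGG, off=1): starts [7, 22, 97] → cuts [8, 23, 98]

All cut coordinates (distinct, sorted): [2, 8, 17, 23, 34, 48, 62, 82, 89, 98, 109, 117, 131]

Fragments:
  2→8: 6 bp
  8→17: 9 bp
  17→23: 6 bp
  23→34: 11 bp
  34→48: 14 bp
  48→62: 14 bp
  62→82: 20 bp
  82→89: 7 bp
  89→98: 9 bp
  98→109: 11 bp
  109→117: 8 bp
  117→131: 14 bp
  131→2 (wrap): 143-131+2 = 14 bp

[6,6,7,8,9,9,11,11,14,14,14,14,20]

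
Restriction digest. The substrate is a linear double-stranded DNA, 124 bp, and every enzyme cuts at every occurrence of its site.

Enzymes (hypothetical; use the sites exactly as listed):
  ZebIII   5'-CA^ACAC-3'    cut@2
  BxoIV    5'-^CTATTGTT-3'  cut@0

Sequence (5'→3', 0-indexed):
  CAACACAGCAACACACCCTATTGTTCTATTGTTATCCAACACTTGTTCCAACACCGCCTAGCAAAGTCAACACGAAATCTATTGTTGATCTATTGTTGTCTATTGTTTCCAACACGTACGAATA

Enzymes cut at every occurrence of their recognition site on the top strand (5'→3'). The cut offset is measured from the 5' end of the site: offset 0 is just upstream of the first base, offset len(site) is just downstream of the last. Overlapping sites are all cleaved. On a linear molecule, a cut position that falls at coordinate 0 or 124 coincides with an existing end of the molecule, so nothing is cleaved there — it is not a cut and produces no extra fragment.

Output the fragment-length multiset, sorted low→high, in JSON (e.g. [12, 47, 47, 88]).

Scan for sites:
  ZebIII (CAACAC, off=2): starts [0, 8, 36, 48, 67, 109] → cuts [2, 10, 38, 50, 69, 111]
  BxoIV (CTATTGTT, off=0): starts [17, 25, 78, 89, 99] → cuts [17, 25, 78, 89, 99]

All cut coordinates (distinct, sorted): [2, 10, 17, 25, 38, 50, 69, 78, 89, 99, 111]

Fragments:
  [0,2): 2 bp
  [2,10): 8 bp
  [10,17): 7 bp
  [17,25): 8 bp
  [25,38): 13 bp
  [38,50): 12 bp
  [50,69): 19 bp
  [69,78): 9 bp
  [78,89): 11 bp
  [89,99): 10 bp
  [99,111): 12 bp
  [111,124): 13 bp

[2,7,8,8,9,10,11,12,12,13,13,19]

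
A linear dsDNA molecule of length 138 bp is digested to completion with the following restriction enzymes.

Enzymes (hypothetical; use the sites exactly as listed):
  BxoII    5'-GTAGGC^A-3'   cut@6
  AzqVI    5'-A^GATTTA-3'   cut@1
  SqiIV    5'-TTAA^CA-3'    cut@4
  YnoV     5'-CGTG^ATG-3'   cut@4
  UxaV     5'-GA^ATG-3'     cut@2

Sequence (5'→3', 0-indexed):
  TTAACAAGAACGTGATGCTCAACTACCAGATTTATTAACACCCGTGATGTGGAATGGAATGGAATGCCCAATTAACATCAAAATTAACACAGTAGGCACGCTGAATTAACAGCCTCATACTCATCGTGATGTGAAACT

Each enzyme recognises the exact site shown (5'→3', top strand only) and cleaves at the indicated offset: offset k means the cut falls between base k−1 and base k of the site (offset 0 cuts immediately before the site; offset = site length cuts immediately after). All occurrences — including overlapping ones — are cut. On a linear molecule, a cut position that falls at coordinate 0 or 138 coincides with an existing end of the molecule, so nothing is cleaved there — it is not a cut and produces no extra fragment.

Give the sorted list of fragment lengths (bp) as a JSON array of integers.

[4,5,5,7,8,10,10,10,10,12,12,12,14,19]

Per-enzyme occurrences:
  BxoII (GTAGGCA, off=6): starts [91] → cuts [97]
  AzqVI (AGATTTA, off=1): starts [27] → cuts [28]
  SqiIV (TTAACA, off=4): starts [0, 34, 71, 83, 105] → cuts [4, 38, 75, 87, 109]
  YnoV (CGTGATG, off=4): starts [10, 42, 124] → cuts [14, 46, 128]
  UxaV (GAATG, off=2): starts [51, 56, 61] → cuts [53, 58, 63]

All cut coordinates (distinct, sorted): [4, 14, 28, 38, 46, 53, 58, 63, 75, 87, 97, 109, 128]

Fragments:
  [0,4): 4 bp
  [4,14): 10 bp
  [14,28): 14 bp
  [28,38): 10 bp
  [38,46): 8 bp
  [46,53): 7 bp
  [53,58): 5 bp
  [58,63): 5 bp
  [63,75): 12 bp
  [75,87): 12 bp
  [87,97): 10 bp
  [97,109): 12 bp
  [109,128): 19 bp
  [128,138): 10 bp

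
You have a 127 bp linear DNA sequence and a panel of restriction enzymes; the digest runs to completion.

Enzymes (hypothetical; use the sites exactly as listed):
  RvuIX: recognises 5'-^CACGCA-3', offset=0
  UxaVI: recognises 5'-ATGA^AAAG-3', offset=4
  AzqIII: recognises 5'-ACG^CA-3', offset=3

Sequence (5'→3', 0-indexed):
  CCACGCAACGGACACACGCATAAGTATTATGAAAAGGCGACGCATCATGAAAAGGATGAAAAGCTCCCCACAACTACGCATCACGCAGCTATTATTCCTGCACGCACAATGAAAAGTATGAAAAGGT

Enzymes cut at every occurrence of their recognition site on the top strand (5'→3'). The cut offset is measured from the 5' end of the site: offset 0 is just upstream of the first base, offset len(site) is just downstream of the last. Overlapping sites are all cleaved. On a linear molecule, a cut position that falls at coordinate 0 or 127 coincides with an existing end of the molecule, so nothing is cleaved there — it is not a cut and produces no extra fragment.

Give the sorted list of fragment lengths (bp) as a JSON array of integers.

[1,3,4,4,4,4,6,8,8,9,9,9,10,14,15,19]

Site scan:
  RvuIX (CACGCA, off=0): starts [1, 14, 81, 100] → cuts [1, 14, 81, 100]
  UxaVI (ATGAAAAG, off=4): starts [28, 46, 55, 108, 117] → cuts [32, 50, 59, 112, 121]
  AzqIII (ACGCA, off=3): starts [2, 15, 39, 75, 82, 101] → cuts [5, 18, 42, 78, 85, 104]

Pooled cuts: [1, 5, 14, 18, 32, 42, 50, 59, 78, 81, 85, 100, 104, 112, 121]

Fragment lengths:
  [0,1): 1 bp
  [1,5): 4 bp
  [5,14): 9 bp
  [14,18): 4 bp
  [18,32): 14 bp
  [32,42): 10 bp
  [42,50): 8 bp
  [50,59): 9 bp
  [59,78): 19 bp
  [78,81): 3 bp
  [81,85): 4 bp
  [85,100): 15 bp
  [100,104): 4 bp
  [104,112): 8 bp
  [112,121): 9 bp
  [121,127): 6 bp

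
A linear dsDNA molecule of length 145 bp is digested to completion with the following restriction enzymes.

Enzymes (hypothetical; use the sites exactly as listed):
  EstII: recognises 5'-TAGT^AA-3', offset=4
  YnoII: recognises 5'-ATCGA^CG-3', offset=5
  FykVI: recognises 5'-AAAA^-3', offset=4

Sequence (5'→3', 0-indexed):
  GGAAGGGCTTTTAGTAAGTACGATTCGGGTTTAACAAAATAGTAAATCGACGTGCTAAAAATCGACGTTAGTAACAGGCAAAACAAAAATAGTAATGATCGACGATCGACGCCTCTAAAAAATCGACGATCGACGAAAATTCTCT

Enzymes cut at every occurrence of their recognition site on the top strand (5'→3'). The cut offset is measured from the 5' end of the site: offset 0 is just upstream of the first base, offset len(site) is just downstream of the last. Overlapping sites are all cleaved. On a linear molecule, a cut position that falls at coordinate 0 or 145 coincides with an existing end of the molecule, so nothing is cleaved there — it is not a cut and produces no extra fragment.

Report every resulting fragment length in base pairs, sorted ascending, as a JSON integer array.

[1,1,1,1,4,4,4,4,5,6,6,7,7,7,7,9,10,11,11,15,24]

Per-enzyme occurrences:
  EstII TAGTAA/4: at [11, 39, 68, 89] ⇒ [15, 43, 72, 93]
  YnoII ATCGACG/5: at [45, 60, 97, 104, 121, 128] ⇒ [50, 65, 102, 109, 126, 133]
  FykVI AAAA/4: at [35, 56, 57, 79, 84, 85, 116, 117, 118, 135] ⇒ [39, 60, 61, 83, 88, 89, 120, 121, 122, 139]

Pooled cuts: [15, 39, 43, 50, 60, 61, 65, 72, 83, 88, 89, 93, 102, 109, 120, 121, 122, 126, 133, 139]

Fragments:
  [0,15): 15 bp
  [15,39): 24 bp
  [39,43): 4 bp
  [43,50): 7 bp
  [50,60): 10 bp
  [60,61): 1 bp
  [61,65): 4 bp
  [65,72): 7 bp
  [72,83): 11 bp
  [83,88): 5 bp
  [88,89): 1 bp
  [89,93): 4 bp
  [93,102): 9 bp
  [102,109): 7 bp
  [109,120): 11 bp
  [120,121): 1 bp
  [121,122): 1 bp
  [122,126): 4 bp
  [126,133): 7 bp
  [133,139): 6 bp
  [139,145): 6 bp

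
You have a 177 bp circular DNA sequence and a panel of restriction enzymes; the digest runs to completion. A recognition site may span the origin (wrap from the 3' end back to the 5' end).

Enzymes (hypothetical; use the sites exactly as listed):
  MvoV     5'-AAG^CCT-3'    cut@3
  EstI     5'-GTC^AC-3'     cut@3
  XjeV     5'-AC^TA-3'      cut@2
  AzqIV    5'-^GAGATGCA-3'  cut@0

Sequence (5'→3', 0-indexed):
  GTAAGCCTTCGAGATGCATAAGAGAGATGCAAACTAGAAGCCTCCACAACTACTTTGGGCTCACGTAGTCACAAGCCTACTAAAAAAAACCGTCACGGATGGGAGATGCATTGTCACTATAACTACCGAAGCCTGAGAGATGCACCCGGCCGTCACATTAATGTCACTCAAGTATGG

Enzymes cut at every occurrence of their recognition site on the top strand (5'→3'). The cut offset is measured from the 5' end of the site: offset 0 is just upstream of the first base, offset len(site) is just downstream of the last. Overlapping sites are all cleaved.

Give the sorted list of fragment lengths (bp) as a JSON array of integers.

[2,5,5,5,5,6,6,8,8,10,11,11,13,13,14,17,18,20]

Site scan:
  MvoV AAGCCT/3: at [2, 37, 72, 128] ⇒ [5, 40, 75, 131]
  EstI GTCAC/3: at [67, 91, 112, 151, 162] ⇒ [70, 94, 115, 154, 165]
  XjeV ACTA/2: at [32, 48, 78, 115, 121] ⇒ [34, 50, 80, 117, 123]
  AzqIV GAGATGCA/0: at [10, 23, 102, 136] ⇒ [10, 23, 102, 136]

Pooled cuts: [5, 10, 23, 34, 40, 50, 70, 75, 80, 94, 102, 115, 117, 123, 131, 136, 154, 165]

Fragments:
  5→10: 5 bp
  10→23: 13 bp
  23→34: 11 bp
  34→40: 6 bp
  40→50: 10 bp
  50→70: 20 bp
  70→75: 5 bp
  75→80: 5 bp
  80→94: 14 bp
  94→102: 8 bp
  102→115: 13 bp
  115→117: 2 bp
  117→123: 6 bp
  123→131: 8 bp
  131→136: 5 bp
  136→154: 18 bp
  154→165: 11 bp
  165→5 (wrap): 177-165+5 = 17 bp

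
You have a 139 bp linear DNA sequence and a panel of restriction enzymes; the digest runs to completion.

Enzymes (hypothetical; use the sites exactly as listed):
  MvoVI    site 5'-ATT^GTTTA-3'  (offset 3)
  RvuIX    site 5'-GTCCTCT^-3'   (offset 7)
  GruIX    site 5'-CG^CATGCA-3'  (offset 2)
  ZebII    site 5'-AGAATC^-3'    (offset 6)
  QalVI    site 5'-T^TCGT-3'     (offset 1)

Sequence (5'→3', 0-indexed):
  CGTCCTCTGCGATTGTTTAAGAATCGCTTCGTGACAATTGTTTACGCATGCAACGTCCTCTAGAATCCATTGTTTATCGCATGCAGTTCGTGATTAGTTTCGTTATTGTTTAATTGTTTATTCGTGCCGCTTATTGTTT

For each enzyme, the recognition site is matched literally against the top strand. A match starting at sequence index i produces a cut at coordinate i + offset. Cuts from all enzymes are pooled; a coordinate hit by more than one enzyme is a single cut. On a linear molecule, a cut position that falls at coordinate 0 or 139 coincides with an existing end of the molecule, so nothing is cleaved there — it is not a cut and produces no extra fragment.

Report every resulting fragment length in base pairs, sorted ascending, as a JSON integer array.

[3,4,6,6,6,7,8,8,8,8,8,11,11,12,15,18]

Site scan:
  MvoVI (ATTGTTTA, off=3): starts [11, 36, 68, 104, 112] → cuts [14, 39, 71, 107, 115]
  RvuIX (GTCCTCT, off=7): starts [1, 54] → cuts [8, 61]
  GruIX (CGCATGCA, off=2): starts [44, 77] → cuts [46, 79]
  ZebII (AGAATC, off=6): starts [19, 61] → cuts [25, 67]
  QalVI (TTCGT, off=1): starts [27, 86, 98, 120] → cuts [28, 87, 99, 121]

All cut coordinates (distinct, sorted): [8, 14, 25, 28, 39, 46, 61, 67, 71, 79, 87, 99, 107, 115, 121]

Fragments:
  [0,8): 8 bp
  [8,14): 6 bp
  [14,25): 11 bp
  [25,28): 3 bp
  [28,39): 11 bp
  [39,46): 7 bp
  [46,61): 15 bp
  [61,67): 6 bp
  [67,71): 4 bp
  [71,79): 8 bp
  [79,87): 8 bp
  [87,99): 12 bp
  [99,107): 8 bp
  [107,115): 8 bp
  [115,121): 6 bp
  [121,139): 18 bp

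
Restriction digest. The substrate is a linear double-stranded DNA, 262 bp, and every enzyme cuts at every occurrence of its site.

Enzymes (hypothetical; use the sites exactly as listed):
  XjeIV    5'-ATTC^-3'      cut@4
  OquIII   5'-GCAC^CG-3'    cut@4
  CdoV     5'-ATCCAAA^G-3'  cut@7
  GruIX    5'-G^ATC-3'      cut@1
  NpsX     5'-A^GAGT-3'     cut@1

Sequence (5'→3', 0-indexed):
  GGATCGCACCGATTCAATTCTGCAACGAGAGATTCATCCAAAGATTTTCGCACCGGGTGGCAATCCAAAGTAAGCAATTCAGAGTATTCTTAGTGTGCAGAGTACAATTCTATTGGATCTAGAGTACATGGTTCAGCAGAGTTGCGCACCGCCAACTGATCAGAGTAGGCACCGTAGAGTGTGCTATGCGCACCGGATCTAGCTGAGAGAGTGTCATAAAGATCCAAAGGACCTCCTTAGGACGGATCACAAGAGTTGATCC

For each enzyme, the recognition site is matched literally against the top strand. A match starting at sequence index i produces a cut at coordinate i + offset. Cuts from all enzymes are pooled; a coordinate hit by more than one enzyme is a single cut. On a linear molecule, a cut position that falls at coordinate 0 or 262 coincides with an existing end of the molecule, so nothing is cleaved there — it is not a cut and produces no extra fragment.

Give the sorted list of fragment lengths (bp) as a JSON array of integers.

[1,2,3,4,4,4,5,5,6,6,6,7,7,7,7,8,9,10,10,11,11,11,11,12,13,15,16,17,17,17]

Per-enzyme occurrences:
  XjeIV ATTC/4: at [11, 16, 31, 76, 85, 106] ⇒ [15, 20, 35, 80, 89, 110]
  OquIII GCACCG/4: at [5, 49, 145, 168, 189] ⇒ [9, 53, 149, 172, 193]
  CdoV ATCCAAAG/7: at [35, 62, 221] ⇒ [42, 69, 228]
  GruIX GATC/1: at [1, 115, 157, 195, 220, 244, 257] ⇒ [2, 116, 158, 196, 221, 245, 258]
  NpsX AGAGT/1: at [80, 98, 120, 137, 161, 175, 207, 251] ⇒ [81, 99, 121, 138, 162, 176, 208, 252]

All cut coordinates (distinct, sorted): [2, 9, 15, 20, 35, 42, 53, 69, 80, 81, 89, 99, 110, 116, 121, 138, 149, 158, 162, 172, 176, 193, 196, 208, 221, 228, 245, 252, 258]

Fragment lengths:
  [0,2): 2 bp
  [2,9): 7 bp
  [9,15): 6 bp
  [15,20): 5 bp
  [20,35): 15 bp
  [35,42): 7 bp
  [42,53): 11 bp
  [53,69): 16 bp
  [69,80): 11 bp
  [80,81): 1 bp
  [81,89): 8 bp
  [89,99): 10 bp
  [99,110): 11 bp
  [110,116): 6 bp
  [116,121): 5 bp
  [121,138): 17 bp
  [138,149): 11 bp
  [149,158): 9 bp
  [158,162): 4 bp
  [162,172): 10 bp
  [172,176): 4 bp
  [176,193): 17 bp
  [193,196): 3 bp
  [196,208): 12 bp
  [208,221): 13 bp
  [221,228): 7 bp
  [228,245): 17 bp
  [245,252): 7 bp
  [252,258): 6 bp
  [258,262): 4 bp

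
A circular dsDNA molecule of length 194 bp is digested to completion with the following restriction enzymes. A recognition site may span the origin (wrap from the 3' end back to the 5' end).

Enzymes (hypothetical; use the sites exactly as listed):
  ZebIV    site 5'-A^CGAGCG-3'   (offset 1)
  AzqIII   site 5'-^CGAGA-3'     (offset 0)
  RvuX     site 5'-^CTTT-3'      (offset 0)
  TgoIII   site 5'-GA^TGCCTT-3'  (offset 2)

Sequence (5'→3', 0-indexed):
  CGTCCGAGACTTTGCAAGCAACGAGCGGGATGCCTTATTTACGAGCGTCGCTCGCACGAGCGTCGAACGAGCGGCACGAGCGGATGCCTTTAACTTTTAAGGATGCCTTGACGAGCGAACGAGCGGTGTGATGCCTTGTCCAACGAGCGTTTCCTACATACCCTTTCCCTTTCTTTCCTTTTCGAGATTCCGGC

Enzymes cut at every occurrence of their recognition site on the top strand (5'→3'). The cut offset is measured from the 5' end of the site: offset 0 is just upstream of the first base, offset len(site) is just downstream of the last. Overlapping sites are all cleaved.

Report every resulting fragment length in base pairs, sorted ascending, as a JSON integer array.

Scan for sites:
  ZebIV (ACGAGCG, off=1): starts [20, 40, 55, 66, 75, 110, 118, 142] → cuts [21, 41, 56, 67, 76, 111, 119, 143]
  AzqIII (CGAGA, off=0): starts [4, 182] → cuts [4, 182]
  RvuX (CTTT, off=0): starts [9, 87, 93, 162, 168, 172, 177] → cuts [9, 87, 93, 162, 168, 172, 177]
  TgoIII (GATGCCTT, off=2): starts [28, 82, 101, 129] → cuts [30, 84, 103, 131]

Pooled cuts: [4, 9, 21, 30, 41, 56, 67, 76, 84, 87, 93, 103, 111, 119, 131, 143, 162, 168, 172, 177, 182]

Fragment lengths:
  4→9: 5 bp
  9→21: 12 bp
  21→30: 9 bp
  30→41: 11 bp
  41→56: 15 bp
  56→67: 11 bp
  67→76: 9 bp
  76→84: 8 bp
  84→87: 3 bp
  87→93: 6 bp
  93→103: 10 bp
  103→111: 8 bp
  111→119: 8 bp
  119→131: 12 bp
  131→143: 12 bp
  143→162: 19 bp
  162→168: 6 bp
  168→172: 4 bp
  172→177: 5 bp
  177→182: 5 bp
  182→4 (wrap): 194-182+4 = 16 bp

[3,4,5,5,5,6,6,8,8,8,9,9,10,11,11,12,12,12,15,16,19]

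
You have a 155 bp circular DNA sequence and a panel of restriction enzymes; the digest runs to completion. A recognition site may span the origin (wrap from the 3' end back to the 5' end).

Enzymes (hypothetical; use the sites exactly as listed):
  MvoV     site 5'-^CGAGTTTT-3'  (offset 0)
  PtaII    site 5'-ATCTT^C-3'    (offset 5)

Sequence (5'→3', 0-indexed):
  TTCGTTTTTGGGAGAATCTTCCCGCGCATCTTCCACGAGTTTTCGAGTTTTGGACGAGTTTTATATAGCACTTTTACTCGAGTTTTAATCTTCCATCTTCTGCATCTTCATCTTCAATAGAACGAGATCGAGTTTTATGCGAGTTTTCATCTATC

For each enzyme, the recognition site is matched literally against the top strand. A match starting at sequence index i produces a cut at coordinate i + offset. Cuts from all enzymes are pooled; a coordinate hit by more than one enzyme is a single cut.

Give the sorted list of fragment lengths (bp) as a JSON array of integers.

[3,6,7,8,9,11,11,12,14,14,18,18,24]

Site scan:
  MvoV (CGAGTTTT, off=0): starts [35, 43, 54, 78, 128, 139] → cuts [35, 43, 54, 78, 128, 139]
  PtaII (ATCTTC, off=5): starts [15, 27, 87, 94, 103, 109, 152] → cuts [2, 20, 32, 92, 99, 108, 114]

All cut coordinates (distinct, sorted): [2, 20, 32, 35, 43, 54, 78, 92, 99, 108, 114, 128, 139]

Fragments:
  2→20: 18 bp
  20→32: 12 bp
  32→35: 3 bp
  35→43: 8 bp
  43→54: 11 bp
  54→78: 24 bp
  78→92: 14 bp
  92→99: 7 bp
  99→108: 9 bp
  108→114: 6 bp
  114→128: 14 bp
  128→139: 11 bp
  139→2 (wrap): 155-139+2 = 18 bp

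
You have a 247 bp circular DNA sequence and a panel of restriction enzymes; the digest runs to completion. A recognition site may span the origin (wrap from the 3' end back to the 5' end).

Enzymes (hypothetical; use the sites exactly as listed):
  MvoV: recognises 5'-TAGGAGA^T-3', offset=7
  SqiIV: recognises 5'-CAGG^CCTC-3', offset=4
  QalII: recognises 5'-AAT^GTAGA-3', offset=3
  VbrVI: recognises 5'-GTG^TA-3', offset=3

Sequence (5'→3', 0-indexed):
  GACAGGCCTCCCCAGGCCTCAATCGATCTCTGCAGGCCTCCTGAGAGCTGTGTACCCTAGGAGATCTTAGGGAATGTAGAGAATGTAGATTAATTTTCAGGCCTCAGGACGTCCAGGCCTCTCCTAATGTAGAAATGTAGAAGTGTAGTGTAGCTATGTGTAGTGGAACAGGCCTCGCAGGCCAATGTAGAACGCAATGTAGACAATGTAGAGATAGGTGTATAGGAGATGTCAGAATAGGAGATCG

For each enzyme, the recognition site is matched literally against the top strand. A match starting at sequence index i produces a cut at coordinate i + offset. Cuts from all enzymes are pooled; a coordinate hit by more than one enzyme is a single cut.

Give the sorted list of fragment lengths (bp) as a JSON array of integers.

Site scan:
  MvoV (TAGGAGAT, off=7): starts [57, 222, 237] → cuts [64, 229, 244]
  SqiIV (CAGGCCTC, off=4): starts [2, 12, 32, 97, 113, 168] → cuts [6, 16, 36, 101, 117, 172]
  QalII (AATGTAGA, off=3): starts [72, 81, 125, 133, 183, 195, 204] → cuts [75, 84, 128, 136, 186, 198, 207]
  VbrVI (GTGTA, off=3): starts [49, 142, 147, 157, 217] → cuts [52, 145, 150, 160, 220]

All cut coordinates (distinct, sorted): [6, 16, 36, 52, 64, 75, 84, 101, 117, 128, 136, 145, 150, 160, 172, 186, 198, 207, 220, 229, 244]

Fragment lengths:
  6→16: 10 bp
  16→36: 20 bp
  36→52: 16 bp
  52→64: 12 bp
  64→75: 11 bp
  75→84: 9 bp
  84→101: 17 bp
  101→117: 16 bp
  117→128: 11 bp
  128→136: 8 bp
  136→145: 9 bp
  145→150: 5 bp
  150→160: 10 bp
  160→172: 12 bp
  172→186: 14 bp
  186→198: 12 bp
  198→207: 9 bp
  207→220: 13 bp
  220→229: 9 bp
  229→244: 15 bp
  244→6 (wrap): 247-244+6 = 9 bp

[5,8,9,9,9,9,9,10,10,11,11,12,12,12,13,14,15,16,16,17,20]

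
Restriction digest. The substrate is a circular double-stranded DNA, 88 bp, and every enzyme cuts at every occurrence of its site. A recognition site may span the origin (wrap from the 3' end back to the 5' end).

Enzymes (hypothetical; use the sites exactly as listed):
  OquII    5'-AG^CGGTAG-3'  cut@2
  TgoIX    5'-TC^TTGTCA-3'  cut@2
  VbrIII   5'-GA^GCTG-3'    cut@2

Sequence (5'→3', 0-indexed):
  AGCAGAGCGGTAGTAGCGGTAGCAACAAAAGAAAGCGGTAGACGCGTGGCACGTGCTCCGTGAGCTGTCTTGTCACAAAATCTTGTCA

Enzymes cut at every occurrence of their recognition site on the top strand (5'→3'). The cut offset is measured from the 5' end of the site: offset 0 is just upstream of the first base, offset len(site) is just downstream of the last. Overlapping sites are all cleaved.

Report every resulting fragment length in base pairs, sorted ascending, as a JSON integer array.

[6,9,13,13,19,28]

Scan for sites:
  OquII AGCGGTAG/2: at [5, 14, 33] ⇒ [7, 16, 35]
  TgoIX TCTTGTCA/2: at [67, 80] ⇒ [69, 82]
  VbrIII GAGCTG/2: at [61] ⇒ [63]

Pooled cuts: [7, 16, 35, 63, 69, 82]

Fragments:
  7→16: 9 bp
  16→35: 19 bp
  35→63: 28 bp
  63→69: 6 bp
  69→82: 13 bp
  82→7 (wrap): 88-82+7 = 13 bp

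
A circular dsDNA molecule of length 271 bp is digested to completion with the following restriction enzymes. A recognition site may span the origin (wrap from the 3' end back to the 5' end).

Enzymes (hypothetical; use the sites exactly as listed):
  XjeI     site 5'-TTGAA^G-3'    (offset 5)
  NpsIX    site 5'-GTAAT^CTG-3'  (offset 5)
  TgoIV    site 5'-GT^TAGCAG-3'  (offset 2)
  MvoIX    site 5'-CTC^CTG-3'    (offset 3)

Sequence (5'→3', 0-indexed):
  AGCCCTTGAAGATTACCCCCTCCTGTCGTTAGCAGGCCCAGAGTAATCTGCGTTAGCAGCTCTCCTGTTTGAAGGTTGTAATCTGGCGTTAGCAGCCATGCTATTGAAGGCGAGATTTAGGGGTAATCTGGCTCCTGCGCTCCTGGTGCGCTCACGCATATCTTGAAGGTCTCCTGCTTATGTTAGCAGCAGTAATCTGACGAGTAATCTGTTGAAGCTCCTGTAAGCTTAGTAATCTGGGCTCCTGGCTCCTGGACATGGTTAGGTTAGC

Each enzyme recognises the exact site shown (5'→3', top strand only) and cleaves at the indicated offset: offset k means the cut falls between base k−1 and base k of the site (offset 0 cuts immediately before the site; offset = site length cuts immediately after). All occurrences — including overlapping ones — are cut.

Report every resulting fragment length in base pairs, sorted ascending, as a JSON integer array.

Site scan:
  XjeI TTGAAG/5: at [5, 68, 103, 162, 211] ⇒ [10, 73, 108, 167, 216]
  NpsIX GTAATCTG/5: at [42, 77, 122, 191, 203, 231] ⇒ [47, 82, 127, 196, 208, 236]
  TgoIV GTTAGCAG/2: at [27, 51, 87, 181, 265] ⇒ [29, 53, 89, 183, 267]
  MvoIX CTCCTG/3: at [19, 61, 131, 139, 170, 217, 241, 248] ⇒ [22, 64, 134, 142, 173, 220, 244, 251]

All cut coordinates (distinct, sorted): [10, 22, 29, 47, 53, 64, 73, 82, 89, 108, 127, 134, 142, 167, 173, 183, 196, 208, 216, 220, 236, 244, 251, 267]

Fragment lengths:
  10→22: 12 bp
  22→29: 7 bp
  29→47: 18 bp
  47→53: 6 bp
  53→64: 11 bp
  64→73: 9 bp
  73→82: 9 bp
  82→89: 7 bp
  89→108: 19 bp
  108→127: 19 bp
  127→134: 7 bp
  134→142: 8 bp
  142→167: 25 bp
  167→173: 6 bp
  173→183: 10 bp
  183→196: 13 bp
  196→208: 12 bp
  208→216: 8 bp
  216→220: 4 bp
  220→236: 16 bp
  236→244: 8 bp
  244→251: 7 bp
  251→267: 16 bp
  267→10 (wrap): 271-267+10 = 14 bp

[4,6,6,7,7,7,7,8,8,8,9,9,10,11,12,12,13,14,16,16,18,19,19,25]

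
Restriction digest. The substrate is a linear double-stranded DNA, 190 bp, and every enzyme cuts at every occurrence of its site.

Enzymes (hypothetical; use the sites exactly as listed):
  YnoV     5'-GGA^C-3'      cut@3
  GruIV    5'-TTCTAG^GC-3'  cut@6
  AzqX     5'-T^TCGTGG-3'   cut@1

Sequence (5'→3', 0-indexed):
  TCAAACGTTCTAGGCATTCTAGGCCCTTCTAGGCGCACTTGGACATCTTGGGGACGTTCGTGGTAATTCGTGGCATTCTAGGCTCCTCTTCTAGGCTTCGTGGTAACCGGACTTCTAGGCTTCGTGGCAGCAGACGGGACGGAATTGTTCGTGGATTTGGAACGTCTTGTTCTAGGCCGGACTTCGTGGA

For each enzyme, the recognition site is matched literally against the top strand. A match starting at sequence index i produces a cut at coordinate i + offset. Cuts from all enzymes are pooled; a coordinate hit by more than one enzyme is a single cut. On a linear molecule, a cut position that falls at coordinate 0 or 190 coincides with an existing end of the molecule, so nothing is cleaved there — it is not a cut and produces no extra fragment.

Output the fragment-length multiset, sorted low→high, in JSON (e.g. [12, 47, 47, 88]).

[2,3,3,3,6,7,7,9,9,10,10,11,11,13,13,14,14,18,27]

Scan for sites:
  YnoV GGAC/3: at [40, 51, 108, 136, 178] ⇒ [43, 54, 111, 139, 181]
  GruIV TTCTAGGC/6: at [7, 16, 26, 75, 88, 112, 169] ⇒ [13, 22, 32, 81, 94, 118, 175]
  AzqX TTCGTGG/1: at [56, 66, 96, 120, 147, 182] ⇒ [57, 67, 97, 121, 148, 183]

Pooled cuts: [13, 22, 32, 43, 54, 57, 67, 81, 94, 97, 111, 118, 121, 139, 148, 175, 181, 183]

Fragments:
  [0,13): 13 bp
  [13,22): 9 bp
  [22,32): 10 bp
  [32,43): 11 bp
  [43,54): 11 bp
  [54,57): 3 bp
  [57,67): 10 bp
  [67,81): 14 bp
  [81,94): 13 bp
  [94,97): 3 bp
  [97,111): 14 bp
  [111,118): 7 bp
  [118,121): 3 bp
  [121,139): 18 bp
  [139,148): 9 bp
  [148,175): 27 bp
  [175,181): 6 bp
  [181,183): 2 bp
  [183,190): 7 bp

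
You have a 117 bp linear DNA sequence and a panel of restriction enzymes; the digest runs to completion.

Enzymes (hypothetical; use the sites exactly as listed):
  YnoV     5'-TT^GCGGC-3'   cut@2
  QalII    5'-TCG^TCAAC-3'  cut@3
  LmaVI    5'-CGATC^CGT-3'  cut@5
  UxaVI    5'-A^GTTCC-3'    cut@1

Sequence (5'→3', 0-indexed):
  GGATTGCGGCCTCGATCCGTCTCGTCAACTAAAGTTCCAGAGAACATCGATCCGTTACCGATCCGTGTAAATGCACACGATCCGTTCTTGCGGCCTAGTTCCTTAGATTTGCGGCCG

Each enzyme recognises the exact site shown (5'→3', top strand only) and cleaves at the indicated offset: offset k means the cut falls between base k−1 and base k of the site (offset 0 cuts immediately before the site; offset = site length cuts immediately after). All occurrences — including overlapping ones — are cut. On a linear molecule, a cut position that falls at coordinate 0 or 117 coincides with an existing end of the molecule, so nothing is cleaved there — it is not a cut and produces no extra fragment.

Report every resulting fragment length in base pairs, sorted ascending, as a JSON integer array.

Scan for sites:
  YnoV (TTGCGGC, off=2): starts [3, 87, 108] → cuts [5, 89, 110]
  QalII (TCGTCAAC, off=3): starts [21] → cuts [24]
  LmaVI (CGATCCGT, off=5): starts [12, 47, 58, 77] → cuts [17, 52, 63, 82]
  UxaVI (AGTTCC, off=1): starts [32, 96] → cuts [33, 97]

All cut coordinates (distinct, sorted): [5, 17, 24, 33, 52, 63, 82, 89, 97, 110]

Fragments:
  [0,5): 5 bp
  [5,17): 12 bp
  [17,24): 7 bp
  [24,33): 9 bp
  [33,52): 19 bp
  [52,63): 11 bp
  [63,82): 19 bp
  [82,89): 7 bp
  [89,97): 8 bp
  [97,110): 13 bp
  [110,117): 7 bp

[5,7,7,7,8,9,11,12,13,19,19]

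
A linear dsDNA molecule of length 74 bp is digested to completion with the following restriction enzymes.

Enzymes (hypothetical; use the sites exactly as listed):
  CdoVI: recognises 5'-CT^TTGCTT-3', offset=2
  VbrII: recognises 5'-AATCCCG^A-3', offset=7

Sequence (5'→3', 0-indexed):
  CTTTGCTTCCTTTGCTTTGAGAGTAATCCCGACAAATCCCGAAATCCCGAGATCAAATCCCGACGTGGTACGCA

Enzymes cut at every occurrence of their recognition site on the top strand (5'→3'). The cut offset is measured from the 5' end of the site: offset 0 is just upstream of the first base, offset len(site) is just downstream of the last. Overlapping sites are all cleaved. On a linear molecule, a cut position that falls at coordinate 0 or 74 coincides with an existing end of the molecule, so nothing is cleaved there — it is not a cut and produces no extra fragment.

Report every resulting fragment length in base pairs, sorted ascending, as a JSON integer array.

Scan for sites:
  CdoVI (CTTTGCTT, off=2): starts [0, 9] → cuts [2, 11]
  VbrII (AATCCCGA, off=7): starts [24, 34, 42, 55] → cuts [31, 41, 49, 62]

Pooled cuts: [2, 11, 31, 41, 49, 62]

Fragment lengths:
  [0,2): 2 bp
  [2,11): 9 bp
  [11,31): 20 bp
  [31,41): 10 bp
  [41,49): 8 bp
  [49,62): 13 bp
  [62,74): 12 bp

[2,8,9,10,12,13,20]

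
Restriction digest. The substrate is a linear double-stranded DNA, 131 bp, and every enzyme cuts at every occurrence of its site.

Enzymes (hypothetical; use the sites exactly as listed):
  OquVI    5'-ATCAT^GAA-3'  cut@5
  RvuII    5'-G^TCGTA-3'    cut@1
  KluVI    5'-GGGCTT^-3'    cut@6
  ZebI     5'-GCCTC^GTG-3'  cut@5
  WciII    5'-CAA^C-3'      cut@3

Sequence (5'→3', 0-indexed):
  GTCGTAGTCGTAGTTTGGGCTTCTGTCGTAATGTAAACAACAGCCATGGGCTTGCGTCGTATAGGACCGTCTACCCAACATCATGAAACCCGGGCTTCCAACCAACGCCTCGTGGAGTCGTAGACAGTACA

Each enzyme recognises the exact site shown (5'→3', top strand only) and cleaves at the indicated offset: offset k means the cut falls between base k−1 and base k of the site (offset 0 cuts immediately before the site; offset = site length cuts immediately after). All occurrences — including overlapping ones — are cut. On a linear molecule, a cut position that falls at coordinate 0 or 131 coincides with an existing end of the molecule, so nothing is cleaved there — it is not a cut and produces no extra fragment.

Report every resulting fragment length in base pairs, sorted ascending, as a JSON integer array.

Site scan:
  OquVI (ATCATGAA, off=5): starts [79] → cuts [84]
  RvuII (GTCGTA, off=1): starts [0, 6, 24, 55, 116] → cuts [1, 7, 25, 56, 117]
  KluVI (GGGCTT, off=6): starts [16, 47, 91] → cuts [22, 53, 97]
  ZebI (GCCTCGTG, off=5): starts [106] → cuts [111]
  WciII (CAAC, off=3): starts [37, 75, 98, 102] → cuts [40, 78, 101, 105]

Pooled cuts: [1, 7, 22, 25, 40, 53, 56, 78, 84, 97, 101, 105, 111, 117]

Fragments:
  [0,1): 1 bp
  [1,7): 6 bp
  [7,22): 15 bp
  [22,25): 3 bp
  [25,40): 15 bp
  [40,53): 13 bp
  [53,56): 3 bp
  [56,78): 22 bp
  [78,84): 6 bp
  [84,97): 13 bp
  [97,101): 4 bp
  [101,105): 4 bp
  [105,111): 6 bp
  [111,117): 6 bp
  [117,131): 14 bp

[1,3,3,4,4,6,6,6,6,13,13,14,15,15,22]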